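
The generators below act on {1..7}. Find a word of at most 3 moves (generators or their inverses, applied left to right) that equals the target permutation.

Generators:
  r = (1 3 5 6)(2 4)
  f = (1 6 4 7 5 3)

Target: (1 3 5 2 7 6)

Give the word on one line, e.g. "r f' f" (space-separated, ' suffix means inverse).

  after r: (1 3 5 6)(2 4)
  after f: (2 7 5 4)
  after r: (1 3 5 2 7 6)

r f r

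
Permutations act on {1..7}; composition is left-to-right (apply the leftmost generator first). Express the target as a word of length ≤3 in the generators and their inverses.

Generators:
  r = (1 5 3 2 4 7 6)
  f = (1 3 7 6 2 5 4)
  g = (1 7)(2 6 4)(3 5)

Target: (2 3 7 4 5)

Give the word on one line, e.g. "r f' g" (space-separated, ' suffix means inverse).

  after r': (1 6 7 4 2 3 5)
  after r': (1 7 2 5 6 4 3)
  after g': (2 3 7 4 5)

r' r' g'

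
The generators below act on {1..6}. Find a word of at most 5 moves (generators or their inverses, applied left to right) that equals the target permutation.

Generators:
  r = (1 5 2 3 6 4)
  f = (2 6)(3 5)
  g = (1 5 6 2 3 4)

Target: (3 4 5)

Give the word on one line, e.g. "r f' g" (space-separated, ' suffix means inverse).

r' f r f'

  after r': (1 4 6 3 2 5)
  after f: (1 4 2 3 6 5)
  after r: (2 6)(3 4)
  after f': (3 4 5)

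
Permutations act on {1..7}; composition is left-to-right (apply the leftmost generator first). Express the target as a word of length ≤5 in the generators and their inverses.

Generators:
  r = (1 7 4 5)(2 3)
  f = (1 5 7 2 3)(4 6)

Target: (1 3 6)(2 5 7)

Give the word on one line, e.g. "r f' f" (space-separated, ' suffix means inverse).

r' f' r f r'

  after r': (1 5 4 7)(2 3)
  after f': (3 7)(4 5 6)
  after r: (1 7 2 3 4)(5 6)
  after f: (1 2)(3 6 7)(4 5)
  after r': (1 3 6)(2 5 7)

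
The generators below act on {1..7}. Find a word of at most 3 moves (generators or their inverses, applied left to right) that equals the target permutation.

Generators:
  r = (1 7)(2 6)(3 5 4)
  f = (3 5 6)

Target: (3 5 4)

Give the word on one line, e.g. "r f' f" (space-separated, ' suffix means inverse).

r' r'

  after r': (1 7)(2 6)(3 4 5)
  after r': (3 5 4)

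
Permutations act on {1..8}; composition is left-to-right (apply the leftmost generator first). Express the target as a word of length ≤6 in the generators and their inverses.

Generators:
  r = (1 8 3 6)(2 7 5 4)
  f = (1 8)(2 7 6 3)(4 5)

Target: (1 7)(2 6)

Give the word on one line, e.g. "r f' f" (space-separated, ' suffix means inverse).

  after f': (1 8)(2 3 6 7)(4 5)
  after r: (1 3)(2 6 5)
  after f: (1 2 3 8)(4 5 7 6)
  after r: (1 7)(2 6)

f' r f r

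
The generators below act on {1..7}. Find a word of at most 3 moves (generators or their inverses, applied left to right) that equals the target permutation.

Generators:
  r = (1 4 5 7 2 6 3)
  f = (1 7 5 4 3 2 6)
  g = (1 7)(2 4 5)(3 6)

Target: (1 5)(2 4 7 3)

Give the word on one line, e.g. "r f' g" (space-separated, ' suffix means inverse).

  after g': (1 7)(2 5 4)(3 6)
  after r': (1 5)(2 4 7 3)

g' r'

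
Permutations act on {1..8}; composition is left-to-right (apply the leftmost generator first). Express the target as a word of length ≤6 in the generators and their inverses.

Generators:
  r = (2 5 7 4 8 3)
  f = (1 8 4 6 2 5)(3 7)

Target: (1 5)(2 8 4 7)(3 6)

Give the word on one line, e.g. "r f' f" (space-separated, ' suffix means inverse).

r' r' f' r' f

  after r': (2 3 8 4 7 5)
  after r': (2 8 7)(3 4 5)
  after f': (1 5 7 6 4 2)(3 8)
  after r': (1 2)(3 4)(6 7)
  after f: (1 5)(2 8 4 7)(3 6)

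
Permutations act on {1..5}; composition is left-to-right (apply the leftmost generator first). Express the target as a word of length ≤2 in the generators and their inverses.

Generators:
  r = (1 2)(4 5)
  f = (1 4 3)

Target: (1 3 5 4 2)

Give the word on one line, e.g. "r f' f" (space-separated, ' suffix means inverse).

  after f': (1 3 4)
  after r': (1 3 5 4 2)

f' r'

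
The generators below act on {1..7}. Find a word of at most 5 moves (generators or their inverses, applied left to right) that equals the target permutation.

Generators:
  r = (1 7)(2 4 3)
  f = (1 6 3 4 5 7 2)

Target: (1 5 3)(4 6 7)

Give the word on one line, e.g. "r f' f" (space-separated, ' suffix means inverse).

f f r' f r

  after f: (1 6 3 4 5 7 2)
  after f: (1 3 5 2 6 4 7)
  after r': (1 4)(2 6)(3 5)
  after f: (1 5 4 6)(2 3 7)
  after r: (1 5 3)(4 6 7)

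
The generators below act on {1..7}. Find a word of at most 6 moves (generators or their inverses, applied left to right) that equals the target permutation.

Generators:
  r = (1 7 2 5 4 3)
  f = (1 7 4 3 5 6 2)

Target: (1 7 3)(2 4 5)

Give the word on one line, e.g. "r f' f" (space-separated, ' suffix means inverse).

f' r' f' r

  after f': (1 2 6 5 3 4 7)
  after r': (1 7 3 5 4)(2 6)
  after f': (2 5 7 4)
  after r: (1 7 3)(2 4 5)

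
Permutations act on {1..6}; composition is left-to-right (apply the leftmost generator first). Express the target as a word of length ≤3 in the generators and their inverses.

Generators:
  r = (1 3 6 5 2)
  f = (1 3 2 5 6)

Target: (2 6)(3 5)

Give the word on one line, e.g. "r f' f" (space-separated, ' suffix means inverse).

  after f: (1 3 2 5 6)
  after r': (2 6)(3 5)

f r'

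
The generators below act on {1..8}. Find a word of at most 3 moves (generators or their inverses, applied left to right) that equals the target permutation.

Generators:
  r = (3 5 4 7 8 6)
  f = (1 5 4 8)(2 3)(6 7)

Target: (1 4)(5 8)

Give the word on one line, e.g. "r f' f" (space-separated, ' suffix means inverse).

f' f'

  after f': (1 8 4 5)(2 3)(6 7)
  after f': (1 4)(5 8)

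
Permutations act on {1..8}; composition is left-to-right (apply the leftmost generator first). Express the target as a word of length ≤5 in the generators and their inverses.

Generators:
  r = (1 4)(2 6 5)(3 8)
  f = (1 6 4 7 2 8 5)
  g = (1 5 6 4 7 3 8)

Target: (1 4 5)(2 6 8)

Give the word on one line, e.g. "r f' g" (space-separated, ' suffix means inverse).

r' g' f

  after r': (1 4)(2 5 6)(3 8)
  after g': (1 6 2)(4 8 7)
  after f: (1 4 5)(2 6 8)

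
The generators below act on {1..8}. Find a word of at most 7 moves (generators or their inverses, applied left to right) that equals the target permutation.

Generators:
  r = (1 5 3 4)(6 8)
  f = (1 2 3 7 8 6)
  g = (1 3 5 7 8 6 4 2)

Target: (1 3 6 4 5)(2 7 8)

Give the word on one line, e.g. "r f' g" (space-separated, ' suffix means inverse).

f g f' g r'

  after f: (1 2 3 7 8 6)
  after g: (2 5 7 6 3 8 4)
  after f': (1 6 2 5 3 7 8 4)
  after g: (1 4 3 8 2 7 6)
  after r': (1 3 6 4 5)(2 7 8)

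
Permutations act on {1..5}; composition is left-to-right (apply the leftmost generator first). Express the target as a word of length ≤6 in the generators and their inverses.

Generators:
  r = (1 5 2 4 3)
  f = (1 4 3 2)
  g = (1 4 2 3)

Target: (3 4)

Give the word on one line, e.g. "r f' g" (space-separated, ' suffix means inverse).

  after g: (1 4 2 3)
  after f: (1 3 4)
  after g: (2 3)
  after g: (1 4 2)
  after f': (3 4)

g f g g f'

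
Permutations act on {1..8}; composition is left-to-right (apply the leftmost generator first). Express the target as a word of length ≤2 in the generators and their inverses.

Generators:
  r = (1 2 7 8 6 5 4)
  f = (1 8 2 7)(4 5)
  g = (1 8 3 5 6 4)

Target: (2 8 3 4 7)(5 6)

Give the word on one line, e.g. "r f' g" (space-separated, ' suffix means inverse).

  after g: (1 8 3 5 6 4)
  after f': (2 8 3 4 7)(5 6)

g f'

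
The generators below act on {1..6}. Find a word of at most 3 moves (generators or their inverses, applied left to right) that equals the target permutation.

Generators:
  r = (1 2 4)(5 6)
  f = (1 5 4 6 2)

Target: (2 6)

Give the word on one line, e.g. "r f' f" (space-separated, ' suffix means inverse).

  after r': (1 4 2)(5 6)
  after f': (1 5 4 6)
  after f': (2 6)

r' f' f'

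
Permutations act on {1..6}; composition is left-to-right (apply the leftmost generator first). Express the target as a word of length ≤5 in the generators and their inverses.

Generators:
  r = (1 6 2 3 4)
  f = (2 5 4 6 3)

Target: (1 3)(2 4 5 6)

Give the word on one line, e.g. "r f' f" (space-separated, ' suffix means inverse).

r f r' f'

  after r: (1 6 2 3 4)
  after f: (1 3 6 5 4)
  after r': (1 2 6 5 3)
  after f': (1 3)(2 4 5 6)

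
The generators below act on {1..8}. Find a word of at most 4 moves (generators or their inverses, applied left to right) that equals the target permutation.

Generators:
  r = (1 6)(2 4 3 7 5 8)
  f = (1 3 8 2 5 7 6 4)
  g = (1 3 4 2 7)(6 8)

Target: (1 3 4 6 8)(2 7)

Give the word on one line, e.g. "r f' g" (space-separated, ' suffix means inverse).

  after f: (1 3 8 2 5 7 6 4)
  after g': (2 5)(3 6)(4 7 8)
  after f: (1 3 4 6 8)(2 7)

f g' f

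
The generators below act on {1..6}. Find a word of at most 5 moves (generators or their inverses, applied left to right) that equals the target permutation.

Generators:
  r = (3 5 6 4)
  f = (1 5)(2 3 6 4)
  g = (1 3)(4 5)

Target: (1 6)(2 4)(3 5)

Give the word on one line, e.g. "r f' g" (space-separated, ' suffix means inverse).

g' r' f'

  after g': (1 3)(4 5)
  after r': (1 4 3)(5 6)
  after f': (1 6)(2 4)(3 5)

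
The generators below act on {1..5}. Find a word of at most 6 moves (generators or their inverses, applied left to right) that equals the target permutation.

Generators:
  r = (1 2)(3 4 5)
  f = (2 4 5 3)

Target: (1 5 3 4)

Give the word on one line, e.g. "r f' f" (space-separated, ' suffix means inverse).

f r' f' r f

  after f: (2 4 5 3)
  after r': (1 2 3)
  after f': (1 3)(2 5 4)
  after r: (1 4)(2 3)
  after f: (1 5 3 4)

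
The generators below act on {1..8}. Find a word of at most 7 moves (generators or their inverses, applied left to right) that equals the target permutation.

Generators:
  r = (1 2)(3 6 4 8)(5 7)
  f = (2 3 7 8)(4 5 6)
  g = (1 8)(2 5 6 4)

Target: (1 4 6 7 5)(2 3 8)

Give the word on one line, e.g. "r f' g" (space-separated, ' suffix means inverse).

  after f': (2 8 7 3)(4 6 5)
  after r': (1 2 4 3)(5 6 7 8)
  after r': (2 6 5 3)(4 8 7)
  after r': (1 2 3)(5 8)(6 7)
  after g': (1 4 6 7 5)(2 3 8)

f' r' r' r' g'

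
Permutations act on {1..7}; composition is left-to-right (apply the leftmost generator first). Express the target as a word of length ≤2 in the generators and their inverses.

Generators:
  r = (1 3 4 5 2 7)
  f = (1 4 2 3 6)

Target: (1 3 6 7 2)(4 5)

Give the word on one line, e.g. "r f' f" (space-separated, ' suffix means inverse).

f r'

  after f: (1 4 2 3 6)
  after r': (1 3 6 7 2)(4 5)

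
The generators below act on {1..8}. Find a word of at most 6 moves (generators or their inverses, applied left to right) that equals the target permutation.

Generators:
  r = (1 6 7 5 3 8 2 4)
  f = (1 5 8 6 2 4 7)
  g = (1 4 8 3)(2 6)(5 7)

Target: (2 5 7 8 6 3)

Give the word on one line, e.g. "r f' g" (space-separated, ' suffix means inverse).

r r f' g'

  after r: (1 6 7 5 3 8 2 4)
  after r: (1 7 3 2)(4 6 5 8)
  after f': (1 4 8 2 7 3 6)
  after g': (2 5 7 8 6 3)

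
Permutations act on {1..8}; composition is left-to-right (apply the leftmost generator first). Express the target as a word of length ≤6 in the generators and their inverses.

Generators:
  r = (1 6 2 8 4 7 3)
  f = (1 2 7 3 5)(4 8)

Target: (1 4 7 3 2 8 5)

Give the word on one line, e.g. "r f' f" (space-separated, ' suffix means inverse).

r' f' f' r r

  after r': (1 3 7 4 8 2 6)
  after f': (1 7 8)(2 6 5 3)
  after f': (1 2 6 3)(4 8 5 7)
  after r: (1 8 5 3 6)
  after r: (1 4 7 3 2 8 5)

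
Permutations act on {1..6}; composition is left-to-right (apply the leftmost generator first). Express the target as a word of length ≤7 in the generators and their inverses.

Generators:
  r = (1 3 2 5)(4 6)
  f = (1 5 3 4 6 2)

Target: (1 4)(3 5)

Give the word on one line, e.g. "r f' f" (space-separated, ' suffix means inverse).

  after f: (1 5 3 4 6 2)
  after r: (2 3 6 5)
  after f: (1 5)(2 4 6 3)
  after f: (1 3)(2 6 4)
  after f: (1 4)(3 5)

f r f f f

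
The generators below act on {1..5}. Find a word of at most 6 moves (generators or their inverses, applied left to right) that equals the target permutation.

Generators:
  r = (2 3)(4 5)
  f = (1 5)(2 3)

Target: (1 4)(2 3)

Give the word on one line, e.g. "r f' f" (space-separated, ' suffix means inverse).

f' r' f' r r

  after f': (1 5)(2 3)
  after r': (1 4 5)
  after f': (1 4)(2 3)
  after r: (1 5 4)
  after r: (1 4)(2 3)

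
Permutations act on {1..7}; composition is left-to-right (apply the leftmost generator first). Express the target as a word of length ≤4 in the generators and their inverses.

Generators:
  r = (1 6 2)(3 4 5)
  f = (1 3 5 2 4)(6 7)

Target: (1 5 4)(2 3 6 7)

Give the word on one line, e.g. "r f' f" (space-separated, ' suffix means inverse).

f' r

  after f': (1 4 2 5 3)(6 7)
  after r: (1 5 4)(2 3 6 7)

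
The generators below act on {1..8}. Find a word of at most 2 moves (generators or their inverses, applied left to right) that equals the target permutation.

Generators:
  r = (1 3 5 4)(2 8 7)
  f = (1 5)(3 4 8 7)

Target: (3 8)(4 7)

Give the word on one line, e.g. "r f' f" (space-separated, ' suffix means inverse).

f' f'

  after f': (1 5)(3 7 8 4)
  after f': (3 8)(4 7)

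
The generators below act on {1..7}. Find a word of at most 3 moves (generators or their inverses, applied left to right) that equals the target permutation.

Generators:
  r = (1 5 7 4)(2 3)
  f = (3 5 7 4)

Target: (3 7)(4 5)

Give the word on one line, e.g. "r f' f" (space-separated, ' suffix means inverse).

f' f'

  after f': (3 4 7 5)
  after f': (3 7)(4 5)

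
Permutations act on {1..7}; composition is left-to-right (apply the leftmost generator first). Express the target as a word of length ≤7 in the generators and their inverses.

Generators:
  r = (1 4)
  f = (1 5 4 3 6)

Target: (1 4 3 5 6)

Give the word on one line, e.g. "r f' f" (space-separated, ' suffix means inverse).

  after r: (1 4)
  after f: (1 3 6)(4 5)
  after f: (1 6 5 3)
  after f: (3 5 6 4)
  after r: (1 4 3 5 6)

r f f f r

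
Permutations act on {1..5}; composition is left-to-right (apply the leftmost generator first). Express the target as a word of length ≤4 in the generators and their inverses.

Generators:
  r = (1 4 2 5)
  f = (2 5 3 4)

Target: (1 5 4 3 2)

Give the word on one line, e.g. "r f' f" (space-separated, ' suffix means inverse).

f f f r'

  after f: (2 5 3 4)
  after f: (2 3)(4 5)
  after f: (2 4 3 5)
  after r': (1 5 4 3 2)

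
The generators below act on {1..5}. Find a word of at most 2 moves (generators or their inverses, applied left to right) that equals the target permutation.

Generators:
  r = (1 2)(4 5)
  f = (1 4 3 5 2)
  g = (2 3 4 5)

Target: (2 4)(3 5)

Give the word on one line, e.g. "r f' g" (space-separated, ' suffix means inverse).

  after g': (2 5 4 3)
  after g': (2 4)(3 5)

g' g'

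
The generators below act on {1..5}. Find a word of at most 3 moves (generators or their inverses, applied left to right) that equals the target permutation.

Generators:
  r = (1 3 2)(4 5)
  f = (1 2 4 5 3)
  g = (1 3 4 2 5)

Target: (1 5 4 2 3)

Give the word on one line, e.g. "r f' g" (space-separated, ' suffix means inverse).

  after r': (1 2 3)(4 5)
  after f: (1 4 3 2)
  after r: (1 5 4 2 3)

r' f r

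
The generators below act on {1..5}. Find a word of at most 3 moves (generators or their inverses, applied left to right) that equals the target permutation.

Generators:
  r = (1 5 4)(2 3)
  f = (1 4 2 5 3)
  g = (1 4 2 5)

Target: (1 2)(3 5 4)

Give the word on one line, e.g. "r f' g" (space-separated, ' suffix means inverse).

g' f'

  after g': (1 5 2 4)
  after f': (1 2)(3 5 4)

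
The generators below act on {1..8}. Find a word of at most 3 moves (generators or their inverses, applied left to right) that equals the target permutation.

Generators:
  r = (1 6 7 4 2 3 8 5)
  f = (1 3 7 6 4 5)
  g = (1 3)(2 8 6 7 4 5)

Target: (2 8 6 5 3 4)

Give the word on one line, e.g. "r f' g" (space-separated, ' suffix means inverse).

  after f: (1 3 7 6 4 5)
  after g: (2 8 6 5 3 4)

f g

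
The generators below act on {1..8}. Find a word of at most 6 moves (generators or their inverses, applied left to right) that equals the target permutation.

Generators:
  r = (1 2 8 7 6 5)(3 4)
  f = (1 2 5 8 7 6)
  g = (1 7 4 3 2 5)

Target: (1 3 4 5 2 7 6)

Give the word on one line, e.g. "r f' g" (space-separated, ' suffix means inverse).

  after g': (1 5 2 3 4 7)
  after f': (1 2 3 4 8 5)(6 7)
  after f': (2 3 4 5 6 8)
  after r: (1 2 4)(6 7)
  after g': (1 3 4 5 2 7 6)

g' f' f' r g'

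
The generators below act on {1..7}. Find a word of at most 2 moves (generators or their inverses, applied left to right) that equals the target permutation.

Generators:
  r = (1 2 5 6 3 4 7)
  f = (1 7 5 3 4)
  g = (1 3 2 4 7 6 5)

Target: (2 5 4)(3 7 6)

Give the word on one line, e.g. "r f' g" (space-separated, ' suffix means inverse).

  after f: (1 7 5 3 4)
  after r: (2 5 4)(3 7 6)

f r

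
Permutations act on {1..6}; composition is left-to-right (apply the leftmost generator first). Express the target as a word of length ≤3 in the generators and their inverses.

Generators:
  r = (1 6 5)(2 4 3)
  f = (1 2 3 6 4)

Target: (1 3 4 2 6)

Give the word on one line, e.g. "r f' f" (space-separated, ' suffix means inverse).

f f

  after f: (1 2 3 6 4)
  after f: (1 3 4 2 6)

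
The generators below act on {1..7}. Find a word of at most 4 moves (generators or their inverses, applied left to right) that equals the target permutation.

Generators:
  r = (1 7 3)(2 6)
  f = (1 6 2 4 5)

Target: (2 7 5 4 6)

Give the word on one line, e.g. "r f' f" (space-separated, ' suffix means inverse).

r' f' r

  after r': (1 3 7)(2 6)
  after f': (1 3 7 5 4 2)
  after r: (2 7 5 4 6)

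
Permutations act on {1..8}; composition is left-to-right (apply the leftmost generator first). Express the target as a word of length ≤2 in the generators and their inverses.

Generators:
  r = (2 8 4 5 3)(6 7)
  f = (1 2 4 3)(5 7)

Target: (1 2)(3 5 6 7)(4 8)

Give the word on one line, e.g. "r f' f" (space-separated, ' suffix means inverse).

f' r

  after f': (1 3 4 2)(5 7)
  after r: (1 2)(3 5 6 7)(4 8)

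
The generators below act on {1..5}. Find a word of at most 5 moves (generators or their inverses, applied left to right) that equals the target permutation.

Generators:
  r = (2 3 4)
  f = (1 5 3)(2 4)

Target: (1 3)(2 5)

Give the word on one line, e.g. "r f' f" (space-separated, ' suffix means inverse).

  after r: (2 3 4)
  after f: (1 5 3 2)
  after r: (1 5 4 2)
  after f: (1 3)(2 5)

r f r f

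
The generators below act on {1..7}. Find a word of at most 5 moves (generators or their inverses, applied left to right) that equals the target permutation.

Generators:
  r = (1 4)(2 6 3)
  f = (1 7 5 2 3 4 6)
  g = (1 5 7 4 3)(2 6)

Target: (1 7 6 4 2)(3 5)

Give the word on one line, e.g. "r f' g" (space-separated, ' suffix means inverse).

g' g' r f

  after g': (1 3 4 7 5)(2 6)
  after g': (1 4 5 3 7)
  after r: (2 6 3 7 4 5)
  after f: (1 7 6 4 2)(3 5)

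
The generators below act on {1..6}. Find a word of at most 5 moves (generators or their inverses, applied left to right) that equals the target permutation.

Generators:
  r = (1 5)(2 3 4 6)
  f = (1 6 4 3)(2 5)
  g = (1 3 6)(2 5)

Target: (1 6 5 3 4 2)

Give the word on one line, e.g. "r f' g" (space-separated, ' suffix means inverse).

f' f' g' r

  after f': (1 3 4 6)(2 5)
  after f': (1 4)(3 6)
  after g': (1 4 6)(2 5)
  after r: (1 6 5 3 4 2)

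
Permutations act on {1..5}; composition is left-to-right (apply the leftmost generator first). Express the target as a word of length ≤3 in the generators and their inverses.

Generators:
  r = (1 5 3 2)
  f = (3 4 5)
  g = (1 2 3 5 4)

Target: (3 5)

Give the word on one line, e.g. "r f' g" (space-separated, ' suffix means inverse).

r' g' f'

  after r': (1 2 3 5)
  after g': (4 5)
  after f': (3 5)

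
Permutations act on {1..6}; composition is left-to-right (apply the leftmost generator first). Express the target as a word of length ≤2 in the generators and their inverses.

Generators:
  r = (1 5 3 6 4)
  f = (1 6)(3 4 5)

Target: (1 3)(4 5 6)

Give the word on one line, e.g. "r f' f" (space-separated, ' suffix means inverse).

  after f': (1 6)(3 5 4)
  after r': (1 3)(4 5 6)

f' r'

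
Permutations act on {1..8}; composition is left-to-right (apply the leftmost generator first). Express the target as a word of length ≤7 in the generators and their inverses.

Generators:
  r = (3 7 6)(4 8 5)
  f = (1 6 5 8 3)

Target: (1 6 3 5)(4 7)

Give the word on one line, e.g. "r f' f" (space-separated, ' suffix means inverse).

  after f': (1 3 8 5 6)
  after r': (1 6)(3 4 5 7)
  after r': (1 7 6)(3 5)(4 8)
  after f: (1 7 5)(3 8 4)
  after r: (1 6 3 5)(4 7)

f' r' r' f r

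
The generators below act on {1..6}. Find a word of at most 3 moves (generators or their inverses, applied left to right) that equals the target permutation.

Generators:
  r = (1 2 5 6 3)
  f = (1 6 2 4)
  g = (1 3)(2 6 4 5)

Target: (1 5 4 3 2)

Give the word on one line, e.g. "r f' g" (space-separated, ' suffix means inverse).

  after f: (1 6 2 4)
  after r': (1 5 2 4 3 6)
  after f: (1 5 4 3 2)

f r' f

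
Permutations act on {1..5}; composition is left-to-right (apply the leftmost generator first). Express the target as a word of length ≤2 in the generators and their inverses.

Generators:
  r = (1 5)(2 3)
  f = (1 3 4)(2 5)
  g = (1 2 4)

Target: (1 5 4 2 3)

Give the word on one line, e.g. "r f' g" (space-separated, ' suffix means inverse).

  after r': (1 5)(2 3)
  after g': (1 5 4 2 3)

r' g'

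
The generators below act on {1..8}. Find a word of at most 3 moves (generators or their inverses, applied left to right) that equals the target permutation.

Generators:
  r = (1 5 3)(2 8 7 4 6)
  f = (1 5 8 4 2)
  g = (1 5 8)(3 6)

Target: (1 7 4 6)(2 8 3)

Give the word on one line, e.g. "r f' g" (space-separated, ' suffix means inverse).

g' r

  after g': (1 8 5)(3 6)
  after r: (1 7 4 6)(2 8 3)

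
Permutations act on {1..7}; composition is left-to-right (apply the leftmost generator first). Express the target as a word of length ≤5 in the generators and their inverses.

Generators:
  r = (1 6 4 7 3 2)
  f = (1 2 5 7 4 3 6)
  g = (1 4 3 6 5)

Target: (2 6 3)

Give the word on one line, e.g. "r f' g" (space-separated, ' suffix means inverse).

  after r: (1 6 4 7 3 2)
  after f: (3 5 7 6)
  after g': (1 5 7 3 6 4)
  after f': (1 2)(4 6 7)
  after r: (2 6 3)

r f g' f' r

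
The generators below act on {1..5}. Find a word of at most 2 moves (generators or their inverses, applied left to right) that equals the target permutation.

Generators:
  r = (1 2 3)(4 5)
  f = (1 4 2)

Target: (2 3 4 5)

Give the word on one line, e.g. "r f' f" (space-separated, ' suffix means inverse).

  after r: (1 2 3)(4 5)
  after f: (2 3 4 5)

r f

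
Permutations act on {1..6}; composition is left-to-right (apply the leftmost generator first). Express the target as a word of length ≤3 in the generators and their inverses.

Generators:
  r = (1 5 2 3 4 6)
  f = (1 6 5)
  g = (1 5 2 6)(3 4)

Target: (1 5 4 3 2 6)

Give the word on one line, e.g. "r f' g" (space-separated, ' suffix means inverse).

f' r' f'

  after f': (1 5 6)
  after r': (2 5 4 3)
  after f': (1 5 4 3 2 6)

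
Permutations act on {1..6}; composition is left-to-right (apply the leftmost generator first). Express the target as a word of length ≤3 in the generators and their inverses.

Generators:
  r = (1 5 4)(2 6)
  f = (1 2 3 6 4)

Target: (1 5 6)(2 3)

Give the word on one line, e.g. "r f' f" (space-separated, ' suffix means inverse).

  after r: (1 5 4)(2 6)
  after f': (1 5 6)(2 3)

r f'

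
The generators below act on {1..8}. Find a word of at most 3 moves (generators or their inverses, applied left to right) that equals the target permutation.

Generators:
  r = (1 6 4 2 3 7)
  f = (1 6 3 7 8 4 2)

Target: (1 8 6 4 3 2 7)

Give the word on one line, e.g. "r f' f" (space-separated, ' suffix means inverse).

  after f': (1 2 4 8 7 3 6)
  after f': (1 4 7 6 2 8 3)
  after f': (1 8 6 4 3 2 7)

f' f' f'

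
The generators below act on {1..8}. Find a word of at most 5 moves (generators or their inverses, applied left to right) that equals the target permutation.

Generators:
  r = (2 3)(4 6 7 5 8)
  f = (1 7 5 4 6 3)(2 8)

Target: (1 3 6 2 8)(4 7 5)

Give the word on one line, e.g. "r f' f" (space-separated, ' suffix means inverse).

  after r': (2 3)(4 8 5 7 6)
  after r': (4 5 6 8 7)
  after f': (1 3 6 2 8)(4 7 5)

r' r' f'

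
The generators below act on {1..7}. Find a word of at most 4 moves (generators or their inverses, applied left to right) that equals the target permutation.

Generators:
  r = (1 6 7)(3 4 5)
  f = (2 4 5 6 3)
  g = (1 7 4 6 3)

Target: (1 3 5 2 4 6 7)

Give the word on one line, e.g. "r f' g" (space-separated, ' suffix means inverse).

r f

  after r: (1 6 7)(3 4 5)
  after f: (1 3 5 2 4 6 7)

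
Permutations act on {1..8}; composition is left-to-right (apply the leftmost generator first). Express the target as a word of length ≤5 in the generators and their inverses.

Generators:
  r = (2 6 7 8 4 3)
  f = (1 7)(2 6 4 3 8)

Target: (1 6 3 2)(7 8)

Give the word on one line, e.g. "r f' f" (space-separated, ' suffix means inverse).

  after f': (1 7)(2 8 3 4 6)
  after r': (1 6 3 8 4 2 7)
  after f': (1 2)(4 8 6)
  after r: (1 6 3 2)(7 8)

f' r' f' r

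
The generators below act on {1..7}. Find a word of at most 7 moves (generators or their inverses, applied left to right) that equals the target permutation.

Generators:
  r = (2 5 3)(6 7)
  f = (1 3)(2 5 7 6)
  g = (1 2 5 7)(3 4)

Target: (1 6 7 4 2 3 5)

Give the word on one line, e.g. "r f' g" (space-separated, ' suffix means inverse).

  after g: (1 2 5 7)(3 4)
  after r': (1 3 4 5 6 7)
  after f: (2 5)(3 4 7)
  after g': (1 7 4 5)
  after r': (1 6 7 4 2 3 5)

g r' f g' r'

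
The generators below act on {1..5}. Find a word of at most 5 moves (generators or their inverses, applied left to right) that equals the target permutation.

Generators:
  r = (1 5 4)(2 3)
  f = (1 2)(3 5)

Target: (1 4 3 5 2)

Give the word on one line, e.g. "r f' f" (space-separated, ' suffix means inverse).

r f' f' r f'

  after r: (1 5 4)(2 3)
  after f': (1 3)(2 5 4)
  after f': (1 5 4)(2 3)
  after r: (1 4 5)
  after f': (1 4 3 5 2)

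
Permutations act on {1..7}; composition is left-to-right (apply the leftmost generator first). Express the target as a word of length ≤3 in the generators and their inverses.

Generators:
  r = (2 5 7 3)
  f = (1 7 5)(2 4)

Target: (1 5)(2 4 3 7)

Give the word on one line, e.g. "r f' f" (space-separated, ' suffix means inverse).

  after f: (1 7 5)(2 4)
  after r': (1 5)(2 4 3 7)

f r'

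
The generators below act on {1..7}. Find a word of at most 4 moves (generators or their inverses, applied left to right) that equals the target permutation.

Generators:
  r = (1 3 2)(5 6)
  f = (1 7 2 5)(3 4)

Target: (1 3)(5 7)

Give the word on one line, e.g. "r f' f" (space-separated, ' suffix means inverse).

r' r' f' f'

  after r': (1 2 3)(5 6)
  after r': (1 3 2)
  after f': (1 4 3 7)(2 5)
  after f': (1 3)(5 7)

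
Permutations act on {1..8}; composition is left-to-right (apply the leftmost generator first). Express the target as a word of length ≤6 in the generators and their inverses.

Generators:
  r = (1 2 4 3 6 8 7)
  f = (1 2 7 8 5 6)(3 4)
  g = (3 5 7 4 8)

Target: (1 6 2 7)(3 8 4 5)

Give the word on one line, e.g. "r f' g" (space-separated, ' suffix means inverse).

r r g r' g

  after r: (1 2 4 3 6 8 7)
  after r: (1 4 6 7 2 3 8)
  after g: (1 8)(2 5 7)(4 6)
  after r': (1 6 2 5 8 7)(3 4)
  after g: (1 6 2 7)(3 8 4 5)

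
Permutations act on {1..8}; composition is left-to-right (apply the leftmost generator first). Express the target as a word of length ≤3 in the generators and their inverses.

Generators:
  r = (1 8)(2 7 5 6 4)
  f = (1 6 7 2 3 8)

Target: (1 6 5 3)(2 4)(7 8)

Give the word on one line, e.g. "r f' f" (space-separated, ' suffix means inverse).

r' f f

  after r': (1 8)(2 4 6 5 7)
  after f: (2 4 7 3 8 6 5)
  after f: (1 6 5 3)(2 4)(7 8)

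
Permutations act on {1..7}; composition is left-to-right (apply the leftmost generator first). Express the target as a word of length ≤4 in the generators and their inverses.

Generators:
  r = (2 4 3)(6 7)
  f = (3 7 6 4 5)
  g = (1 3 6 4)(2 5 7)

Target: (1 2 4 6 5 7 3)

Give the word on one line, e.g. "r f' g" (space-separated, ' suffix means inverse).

  after g': (1 4 6 3)(2 7 5)
  after r': (1 2 6 4 7 5 3)
  after f: (1 2 4 6 5 7 3)

g' r' f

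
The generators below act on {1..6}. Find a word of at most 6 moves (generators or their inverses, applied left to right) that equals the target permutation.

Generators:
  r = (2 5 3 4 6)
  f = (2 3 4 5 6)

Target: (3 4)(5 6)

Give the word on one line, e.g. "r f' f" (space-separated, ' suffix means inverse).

r' f' f' r' f'

  after r': (2 6 4 3 5)
  after f': (2 5 6 3 4)
  after f': (2 4 6)
  after r': (2 3 5)
  after f': (3 4)(5 6)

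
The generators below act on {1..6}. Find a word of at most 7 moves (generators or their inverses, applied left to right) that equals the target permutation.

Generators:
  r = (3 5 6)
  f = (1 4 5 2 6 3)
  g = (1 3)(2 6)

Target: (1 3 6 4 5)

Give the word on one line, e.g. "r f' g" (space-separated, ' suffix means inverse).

  after f: (1 4 5 2 6 3)
  after g: (1 4 5 6)
  after f: (1 5 3)(2 6 4)
  after g': (1 5)(4 6)
  after r': (1 3 6 4 5)

f g f g' r'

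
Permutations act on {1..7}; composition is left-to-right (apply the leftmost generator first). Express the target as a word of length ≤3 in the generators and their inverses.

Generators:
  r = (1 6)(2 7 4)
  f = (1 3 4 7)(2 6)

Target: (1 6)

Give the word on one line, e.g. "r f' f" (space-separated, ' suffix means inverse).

  after r: (1 6)(2 7 4)
  after r: (2 4 7)
  after r: (1 6)

r r r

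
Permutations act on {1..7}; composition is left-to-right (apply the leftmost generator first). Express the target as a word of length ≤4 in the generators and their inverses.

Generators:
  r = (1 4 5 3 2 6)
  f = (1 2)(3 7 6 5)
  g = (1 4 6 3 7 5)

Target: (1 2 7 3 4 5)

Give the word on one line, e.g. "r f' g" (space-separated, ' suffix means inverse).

r' g r

  after r': (1 6 2 3 5 4)
  after g: (1 3)(2 7 5 6)
  after r: (1 2 7 3 4 5)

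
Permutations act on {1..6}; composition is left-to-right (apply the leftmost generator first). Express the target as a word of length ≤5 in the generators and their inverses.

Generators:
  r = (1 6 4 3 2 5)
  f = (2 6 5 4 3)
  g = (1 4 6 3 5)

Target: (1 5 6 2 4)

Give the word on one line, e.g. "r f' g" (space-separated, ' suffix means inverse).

f r r g f

  after f: (2 6 5 4 3)
  after r: (1 6)(2 4)(3 5)
  after r: (1 4 5 2 3)
  after g: (1 6 3 4)(2 5)
  after f: (1 5 6 2 4)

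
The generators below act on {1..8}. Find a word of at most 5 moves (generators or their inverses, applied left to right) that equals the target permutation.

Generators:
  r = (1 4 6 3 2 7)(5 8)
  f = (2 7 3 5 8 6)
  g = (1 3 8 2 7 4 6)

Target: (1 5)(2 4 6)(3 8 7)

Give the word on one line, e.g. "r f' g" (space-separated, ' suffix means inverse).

f' g' f' f'

  after f': (2 6 8 5 3 7)
  after g': (1 6 3 2 4 7 8 5)
  after f': (1 8 3 6 7 5)(2 4)
  after f': (1 5)(2 4 6)(3 8 7)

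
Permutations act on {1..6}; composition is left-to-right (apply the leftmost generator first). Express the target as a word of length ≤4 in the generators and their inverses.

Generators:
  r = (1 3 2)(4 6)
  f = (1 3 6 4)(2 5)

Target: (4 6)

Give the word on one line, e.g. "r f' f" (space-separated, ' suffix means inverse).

r r r

  after r: (1 3 2)(4 6)
  after r: (1 2 3)
  after r: (4 6)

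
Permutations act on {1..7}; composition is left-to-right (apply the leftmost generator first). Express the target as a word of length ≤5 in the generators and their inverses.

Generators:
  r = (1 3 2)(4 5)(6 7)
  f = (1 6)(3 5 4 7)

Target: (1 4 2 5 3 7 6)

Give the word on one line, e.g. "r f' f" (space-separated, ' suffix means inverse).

f' r' f f r

  after f': (1 6)(3 7 4 5)
  after r': (1 7 5)(2 3 6)
  after f: (1 3)(2 5 6)(4 7)
  after f: (1 5)(2 4 3 6)
  after r: (1 4 2 5 3 7 6)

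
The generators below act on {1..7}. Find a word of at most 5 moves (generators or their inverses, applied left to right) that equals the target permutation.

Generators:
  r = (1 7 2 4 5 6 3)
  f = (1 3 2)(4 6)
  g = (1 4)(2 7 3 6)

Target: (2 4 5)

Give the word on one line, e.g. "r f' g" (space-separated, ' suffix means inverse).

  after f: (1 3 2)(4 6)
  after f: (1 2 3)
  after r: (1 4 5 6 3 7 2)
  after g: (2 4 5)

f f r g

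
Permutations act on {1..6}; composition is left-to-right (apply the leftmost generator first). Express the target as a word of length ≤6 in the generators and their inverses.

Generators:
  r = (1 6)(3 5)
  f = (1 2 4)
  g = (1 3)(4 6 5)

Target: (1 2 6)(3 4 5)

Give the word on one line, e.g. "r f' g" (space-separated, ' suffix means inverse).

g f g f' f'

  after g: (1 3)(4 6 5)
  after f: (1 3 2 4 6 5)
  after g: (2 6 4 5 3)
  after f': (1 4 5 3)(2 6)
  after f': (1 2 6)(3 4 5)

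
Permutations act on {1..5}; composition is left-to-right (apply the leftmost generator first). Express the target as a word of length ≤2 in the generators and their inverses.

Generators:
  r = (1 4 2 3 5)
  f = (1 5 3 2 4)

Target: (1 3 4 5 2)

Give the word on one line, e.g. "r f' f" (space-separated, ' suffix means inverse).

f r'

  after f: (1 5 3 2 4)
  after r': (1 3 4 5 2)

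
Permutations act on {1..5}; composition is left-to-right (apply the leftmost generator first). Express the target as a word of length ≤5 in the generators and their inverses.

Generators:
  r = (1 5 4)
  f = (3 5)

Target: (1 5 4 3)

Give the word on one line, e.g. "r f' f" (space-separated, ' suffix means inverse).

r' f r'

  after r': (1 4 5)
  after f: (1 4 3 5)
  after r': (1 5 4 3)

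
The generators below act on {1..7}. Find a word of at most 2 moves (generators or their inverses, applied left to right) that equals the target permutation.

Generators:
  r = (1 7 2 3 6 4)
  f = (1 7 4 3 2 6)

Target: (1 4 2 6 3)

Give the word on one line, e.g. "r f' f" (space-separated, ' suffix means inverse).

  after f': (1 6 2 3 4 7)
  after r: (1 4 2 6 3)

f' r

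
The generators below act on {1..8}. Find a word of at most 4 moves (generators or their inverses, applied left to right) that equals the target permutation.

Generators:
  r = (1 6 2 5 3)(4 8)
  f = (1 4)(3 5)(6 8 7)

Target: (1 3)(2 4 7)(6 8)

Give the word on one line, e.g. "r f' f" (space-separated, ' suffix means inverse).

  after r': (1 3 5 2 6)(4 8)
  after f: (1 5 2 8)(4 7 6)
  after r: (1 3)(2 4 7)(6 8)

r' f r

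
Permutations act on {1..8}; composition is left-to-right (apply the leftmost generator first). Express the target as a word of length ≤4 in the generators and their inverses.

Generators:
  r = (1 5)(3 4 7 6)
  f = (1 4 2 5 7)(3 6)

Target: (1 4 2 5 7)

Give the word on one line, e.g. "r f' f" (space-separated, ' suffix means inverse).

f' f' f' f'

  after f': (1 7 5 2 4)(3 6)
  after f': (1 5 4 7 2)
  after f': (1 2 7 4 5)(3 6)
  after f': (1 4 2 5 7)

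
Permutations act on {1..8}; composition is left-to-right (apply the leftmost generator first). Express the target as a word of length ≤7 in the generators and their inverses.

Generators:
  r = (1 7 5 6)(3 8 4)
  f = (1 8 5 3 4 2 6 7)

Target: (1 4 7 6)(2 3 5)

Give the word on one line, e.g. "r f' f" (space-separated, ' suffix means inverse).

f r f r f'

  after f: (1 8 5 3 4 2 6 7)
  after r: (1 4 2)(5 8 6)
  after f: (1 2 8 7)(3 4 6)
  after r: (1 2 4)(5 6 8)
  after f': (1 4 7 6)(2 3 5)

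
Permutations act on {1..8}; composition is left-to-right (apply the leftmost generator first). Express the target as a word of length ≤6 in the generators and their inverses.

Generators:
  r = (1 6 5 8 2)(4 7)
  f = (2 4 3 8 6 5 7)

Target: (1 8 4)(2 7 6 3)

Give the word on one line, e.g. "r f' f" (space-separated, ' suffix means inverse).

r' r' f' r f

  after r': (1 2 8 5 6)(4 7)
  after r': (1 8 6 2 5)
  after f': (1 3 4 2 6 7 5)
  after r: (1 3 7 8 2 5 6 4)
  after f: (1 8 4)(2 7 6 3)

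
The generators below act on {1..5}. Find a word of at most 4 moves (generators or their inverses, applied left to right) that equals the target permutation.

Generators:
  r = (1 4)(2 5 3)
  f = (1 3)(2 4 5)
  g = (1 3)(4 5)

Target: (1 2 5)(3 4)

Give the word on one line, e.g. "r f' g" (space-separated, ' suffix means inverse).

  after g: (1 3)(4 5)
  after r: (1 2 5)(3 4)

g r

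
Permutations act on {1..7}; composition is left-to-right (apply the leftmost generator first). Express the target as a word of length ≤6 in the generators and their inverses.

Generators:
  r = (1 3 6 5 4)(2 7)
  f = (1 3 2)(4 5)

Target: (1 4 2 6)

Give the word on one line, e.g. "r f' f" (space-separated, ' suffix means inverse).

r f' r' f' r

  after r: (1 3 6 5 4)(2 7)
  after f': (2 7 3 6 4)
  after r': (1 4 7)(5 6)
  after f': (1 5 6 4 7 2 3)
  after r: (1 4 2 6)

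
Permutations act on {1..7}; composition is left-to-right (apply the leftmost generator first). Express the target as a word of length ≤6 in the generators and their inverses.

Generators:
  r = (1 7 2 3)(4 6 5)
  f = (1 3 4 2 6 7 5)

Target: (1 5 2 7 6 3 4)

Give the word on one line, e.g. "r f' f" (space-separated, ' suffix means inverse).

  after r': (1 3 2 7)(4 5 6)
  after r': (1 2)(3 7)(4 6 5)
  after r': (1 7 2 3)
  after f': (1 6 2)(3 5 7 4)
  after r: (1 5 2 7 6 3 4)

r' r' r' f' r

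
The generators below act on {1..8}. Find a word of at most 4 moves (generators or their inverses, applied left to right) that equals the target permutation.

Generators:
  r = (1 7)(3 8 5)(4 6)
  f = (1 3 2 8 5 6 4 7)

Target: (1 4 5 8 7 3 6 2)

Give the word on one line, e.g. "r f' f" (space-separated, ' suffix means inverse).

  after f': (1 7 4 6 5 8 2 3)
  after f': (1 4 5 2)(3 7 6 8)
  after f': (1 6 2 7 5 3 4 8)
  after r: (1 4 5 8 7 3 6 2)

f' f' f' r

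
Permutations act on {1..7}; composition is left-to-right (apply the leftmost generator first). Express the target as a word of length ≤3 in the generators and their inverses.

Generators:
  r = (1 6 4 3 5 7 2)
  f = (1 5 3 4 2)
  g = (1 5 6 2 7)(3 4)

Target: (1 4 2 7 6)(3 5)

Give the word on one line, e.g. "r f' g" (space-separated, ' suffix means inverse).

f g r

  after f: (1 5 3 4 2)
  after g: (1 6 2 5 4 7)
  after r: (1 4 2 7 6)(3 5)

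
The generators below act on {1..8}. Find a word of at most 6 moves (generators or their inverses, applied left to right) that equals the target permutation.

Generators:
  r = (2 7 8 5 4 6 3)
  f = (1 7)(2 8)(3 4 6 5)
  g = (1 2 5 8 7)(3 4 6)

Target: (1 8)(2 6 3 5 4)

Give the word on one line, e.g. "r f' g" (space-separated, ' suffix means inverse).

f f g f'

  after f: (1 7)(2 8)(3 4 6 5)
  after f: (3 6)(4 5)
  after g: (1 2 5 6 4 8 7)
  after f': (1 8)(2 6 3 5 4)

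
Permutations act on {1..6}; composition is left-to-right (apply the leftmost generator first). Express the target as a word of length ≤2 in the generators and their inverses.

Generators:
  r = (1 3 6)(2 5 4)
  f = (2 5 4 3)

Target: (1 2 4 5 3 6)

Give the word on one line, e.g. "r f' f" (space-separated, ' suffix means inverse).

  after r: (1 3 6)(2 5 4)
  after f: (1 2 4 5 3 6)

r f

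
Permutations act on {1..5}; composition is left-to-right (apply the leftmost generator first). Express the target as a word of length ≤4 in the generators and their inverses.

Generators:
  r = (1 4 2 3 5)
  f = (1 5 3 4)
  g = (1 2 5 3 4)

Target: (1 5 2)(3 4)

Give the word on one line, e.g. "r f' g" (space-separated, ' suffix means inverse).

  after r: (1 4 2 3 5)
  after f': (1 3)(2 5 4)
  after r: (1 5 2)(3 4)

r f' r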